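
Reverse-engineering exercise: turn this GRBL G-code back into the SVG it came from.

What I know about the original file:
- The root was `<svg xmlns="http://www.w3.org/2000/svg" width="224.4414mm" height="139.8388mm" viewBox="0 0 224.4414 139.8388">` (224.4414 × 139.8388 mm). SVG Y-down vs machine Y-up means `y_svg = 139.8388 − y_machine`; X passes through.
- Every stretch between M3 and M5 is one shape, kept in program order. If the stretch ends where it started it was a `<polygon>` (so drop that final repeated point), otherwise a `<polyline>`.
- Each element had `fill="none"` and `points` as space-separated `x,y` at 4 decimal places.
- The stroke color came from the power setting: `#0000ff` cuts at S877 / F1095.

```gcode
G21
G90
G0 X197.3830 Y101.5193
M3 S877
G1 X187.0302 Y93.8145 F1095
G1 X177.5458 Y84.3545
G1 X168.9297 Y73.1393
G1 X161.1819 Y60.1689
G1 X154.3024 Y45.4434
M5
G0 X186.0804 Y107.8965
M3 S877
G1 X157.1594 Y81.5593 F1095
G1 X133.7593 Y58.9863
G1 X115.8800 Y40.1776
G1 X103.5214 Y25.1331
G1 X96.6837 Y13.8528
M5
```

Machine Y-up, SVG Y-down with viewBox height 139.8388, so y_svg = 139.8388 − y_machine; X carries over. Every run uses S877, so all elements get stroke `#0000ff` (cut).

Run 1: The run is open, so emit a `<polyline>` with points (Y-flipped): 197.3830,38.3195 187.0302,46.0243 177.5458,55.4843 168.9297,66.6995 161.1819,79.6699 154.3024,94.3954.

Run 2: The run is open, so emit a `<polyline>` with points (Y-flipped): 186.0804,31.9423 157.1594,58.2795 133.7593,80.8525 115.8800,99.6612 103.5214,114.7057 96.6837,125.9860.

<svg xmlns="http://www.w3.org/2000/svg" width="224.4414mm" height="139.8388mm" viewBox="0 0 224.4414 139.8388">
  <polyline points="197.3830,38.3195 187.0302,46.0243 177.5458,55.4843 168.9297,66.6995 161.1819,79.6699 154.3024,94.3954" fill="none" stroke="#0000ff"/>
  <polyline points="186.0804,31.9423 157.1594,58.2795 133.7593,80.8525 115.8800,99.6612 103.5214,114.7057 96.6837,125.9860" fill="none" stroke="#0000ff"/>
</svg>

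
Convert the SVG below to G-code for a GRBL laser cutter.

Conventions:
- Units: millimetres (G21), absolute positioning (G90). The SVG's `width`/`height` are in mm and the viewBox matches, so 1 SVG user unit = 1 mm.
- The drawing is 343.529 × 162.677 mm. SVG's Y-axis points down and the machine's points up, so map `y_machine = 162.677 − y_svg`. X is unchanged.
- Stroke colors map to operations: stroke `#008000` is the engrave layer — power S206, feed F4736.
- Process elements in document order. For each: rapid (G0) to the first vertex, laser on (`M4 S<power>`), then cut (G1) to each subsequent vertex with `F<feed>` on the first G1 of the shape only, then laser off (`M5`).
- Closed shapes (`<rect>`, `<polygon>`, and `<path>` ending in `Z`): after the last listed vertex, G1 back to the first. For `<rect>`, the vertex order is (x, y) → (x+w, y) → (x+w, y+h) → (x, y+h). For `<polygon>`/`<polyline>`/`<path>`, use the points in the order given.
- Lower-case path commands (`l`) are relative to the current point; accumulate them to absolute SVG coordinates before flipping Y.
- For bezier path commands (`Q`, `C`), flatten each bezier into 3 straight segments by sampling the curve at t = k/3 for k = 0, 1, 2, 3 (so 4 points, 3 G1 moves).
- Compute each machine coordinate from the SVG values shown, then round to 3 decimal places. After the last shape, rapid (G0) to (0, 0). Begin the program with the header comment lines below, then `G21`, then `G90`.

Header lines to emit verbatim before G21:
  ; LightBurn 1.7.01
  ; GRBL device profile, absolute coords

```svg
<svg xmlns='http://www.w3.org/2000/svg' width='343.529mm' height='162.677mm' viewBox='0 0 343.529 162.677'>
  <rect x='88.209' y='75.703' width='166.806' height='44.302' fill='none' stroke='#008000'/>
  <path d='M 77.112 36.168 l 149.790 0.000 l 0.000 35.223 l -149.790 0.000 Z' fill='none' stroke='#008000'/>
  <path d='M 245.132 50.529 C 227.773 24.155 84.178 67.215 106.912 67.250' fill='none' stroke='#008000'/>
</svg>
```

; LightBurn 1.7.01
; GRBL device profile, absolute coords
G21
G90
G0 X88.209 Y86.974
M4 S206
G1 X255.015 Y86.974 F4736
G1 X255.015 Y42.672
G1 X88.209 Y42.672
G1 X88.209 Y86.974
M5
G0 X77.112 Y126.509
M4 S206
G1 X226.902 Y126.509 F4736
G1 X226.902 Y91.286
G1 X77.112 Y91.286
G1 X77.112 Y126.509
M5
G0 X245.132 Y112.148
M4 S206
G1 X196.530 Y119.542 F4736
G1 X128.785 Y105.639
G1 X106.912 Y95.427
M5
G0 X0.000 Y0.000

1 u = 1 mm; y_m = 162.677 − y.

[1] `<rect>` rectangle, #008000→engrave S206 F4736: (88.209,86.974) → (255.015,86.974) → (255.015,42.672) → (88.209,42.672) → (88.209,86.974) (closed)

[2] `<path>` rectangle, #008000→engrave S206 F4736: (77.112,126.509) → (226.902,126.509) → (226.902,91.286) → (77.112,91.286) → (77.112,126.509) (closed)

[3] `<path>` cubic bezier, #008000→engrave S206 F4736: (245.132,112.148) → (196.530,119.542) → (128.785,105.639) → (106.912,95.427)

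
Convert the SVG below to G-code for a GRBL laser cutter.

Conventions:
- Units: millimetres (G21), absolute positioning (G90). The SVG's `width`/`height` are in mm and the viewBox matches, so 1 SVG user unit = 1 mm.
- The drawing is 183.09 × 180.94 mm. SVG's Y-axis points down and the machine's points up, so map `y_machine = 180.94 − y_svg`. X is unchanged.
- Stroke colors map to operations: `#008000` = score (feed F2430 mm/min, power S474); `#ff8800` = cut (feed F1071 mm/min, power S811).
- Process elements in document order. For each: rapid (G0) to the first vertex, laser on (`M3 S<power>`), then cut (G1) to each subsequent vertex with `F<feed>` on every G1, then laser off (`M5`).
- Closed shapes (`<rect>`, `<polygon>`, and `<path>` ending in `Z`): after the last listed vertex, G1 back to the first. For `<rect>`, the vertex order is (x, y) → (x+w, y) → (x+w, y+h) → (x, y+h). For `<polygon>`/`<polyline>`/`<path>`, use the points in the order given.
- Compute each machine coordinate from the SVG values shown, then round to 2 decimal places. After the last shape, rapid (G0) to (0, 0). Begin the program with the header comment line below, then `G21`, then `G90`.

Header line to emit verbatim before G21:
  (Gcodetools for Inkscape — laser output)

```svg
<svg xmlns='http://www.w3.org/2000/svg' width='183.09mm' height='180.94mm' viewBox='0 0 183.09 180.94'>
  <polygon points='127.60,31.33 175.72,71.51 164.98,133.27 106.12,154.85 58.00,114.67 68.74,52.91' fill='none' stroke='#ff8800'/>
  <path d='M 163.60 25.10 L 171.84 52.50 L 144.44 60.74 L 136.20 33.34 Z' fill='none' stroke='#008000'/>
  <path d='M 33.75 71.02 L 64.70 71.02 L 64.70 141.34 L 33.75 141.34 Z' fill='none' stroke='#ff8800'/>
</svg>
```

Since the viewBox matches the mm dimensions, user units are millimetres directly. The only transform is the Y-flip y_m = 180.94 − y_svg.

Shape 1 is a regular polygon drawn with `<polygon>`. Its stroke #ff8800 means cut at S811, F1071. After flipping Y the toolpath is (127.60,149.61) → (175.72,109.43) → (164.98,47.67) → (106.12,26.09) → (58.00,66.27) → (68.74,128.03) → (127.60,149.61), returning to the start.

Shape 2 is a regular polygon drawn with `<path>`. Its stroke #008000 means score at S474, F2430. After flipping Y the toolpath is (163.60,155.84) → (171.84,128.44) → (144.44,120.20) → (136.20,147.60) → (163.60,155.84), returning to the start.

Shape 3 is a rectangle drawn with `<path>`. Its stroke #ff8800 means cut at S811, F1071. After flipping Y the toolpath is (33.75,109.92) → (64.70,109.92) → (64.70,39.60) → (33.75,39.60) → (33.75,109.92), returning to the start.

(Gcodetools for Inkscape — laser output)
G21
G90
G0 X127.60 Y149.61
M3 S811
G1 X175.72 Y109.43 F1071
G1 X164.98 Y47.67 F1071
G1 X106.12 Y26.09 F1071
G1 X58.00 Y66.27 F1071
G1 X68.74 Y128.03 F1071
G1 X127.60 Y149.61 F1071
M5
G0 X163.60 Y155.84
M3 S474
G1 X171.84 Y128.44 F2430
G1 X144.44 Y120.20 F2430
G1 X136.20 Y147.60 F2430
G1 X163.60 Y155.84 F2430
M5
G0 X33.75 Y109.92
M3 S811
G1 X64.70 Y109.92 F1071
G1 X64.70 Y39.60 F1071
G1 X33.75 Y39.60 F1071
G1 X33.75 Y109.92 F1071
M5
G0 X0.00 Y0.00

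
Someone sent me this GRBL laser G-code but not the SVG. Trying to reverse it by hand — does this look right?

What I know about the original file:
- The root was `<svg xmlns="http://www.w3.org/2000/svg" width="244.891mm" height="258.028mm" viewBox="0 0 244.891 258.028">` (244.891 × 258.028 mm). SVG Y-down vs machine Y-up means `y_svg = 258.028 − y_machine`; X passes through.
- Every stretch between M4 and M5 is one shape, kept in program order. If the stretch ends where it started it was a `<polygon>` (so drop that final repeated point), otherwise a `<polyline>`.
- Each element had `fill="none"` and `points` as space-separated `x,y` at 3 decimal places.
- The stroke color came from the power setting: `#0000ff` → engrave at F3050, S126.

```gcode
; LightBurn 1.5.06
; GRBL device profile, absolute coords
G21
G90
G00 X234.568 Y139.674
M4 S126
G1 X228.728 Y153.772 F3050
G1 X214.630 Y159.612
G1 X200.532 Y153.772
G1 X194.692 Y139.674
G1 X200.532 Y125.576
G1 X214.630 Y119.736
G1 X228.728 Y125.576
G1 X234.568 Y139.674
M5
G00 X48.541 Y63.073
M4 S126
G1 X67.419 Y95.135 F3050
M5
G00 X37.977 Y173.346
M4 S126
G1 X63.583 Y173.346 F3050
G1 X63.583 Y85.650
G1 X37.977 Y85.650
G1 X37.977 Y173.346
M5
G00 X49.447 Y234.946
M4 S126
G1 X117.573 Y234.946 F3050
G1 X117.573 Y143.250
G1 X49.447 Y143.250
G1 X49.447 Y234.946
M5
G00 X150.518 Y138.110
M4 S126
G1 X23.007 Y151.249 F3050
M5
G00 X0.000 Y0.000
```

<svg xmlns="http://www.w3.org/2000/svg" width="244.891mm" height="258.028mm" viewBox="0 0 244.891 258.028">
  <polygon points="234.568,118.354 228.728,104.256 214.630,98.416 200.532,104.256 194.692,118.354 200.532,132.452 214.630,138.292 228.728,132.452" fill="none" stroke="#0000ff"/>
  <polyline points="48.541,194.955 67.419,162.893" fill="none" stroke="#0000ff"/>
  <polygon points="37.977,84.682 63.583,84.682 63.583,172.378 37.977,172.378" fill="none" stroke="#0000ff"/>
  <polygon points="49.447,23.082 117.573,23.082 117.573,114.778 49.447,114.778" fill="none" stroke="#0000ff"/>
  <polyline points="150.518,119.918 23.007,106.779" fill="none" stroke="#0000ff"/>
</svg>

Each laser-on run becomes one SVG element. Flip Y back into SVG space with y_svg = 258.028 − y_machine. Every run uses S126, so all elements get stroke `#0000ff` (engrave).

Run 1: The run returns to its start, so emit a `<polygon>` with points (Y-flipped): 234.568,118.354 228.728,104.256 214.630,98.416 200.532,104.256 194.692,118.354 200.532,132.452 214.630,138.292 228.728,132.452.

Run 2: The run is open, so emit a `<polyline>` with points (Y-flipped): 48.541,194.955 67.419,162.893.

Run 3: The run returns to its start, so emit a `<polygon>` with points (Y-flipped): 37.977,84.682 63.583,84.682 63.583,172.378 37.977,172.378.

Run 4: The run returns to its start, so emit a `<polygon>` with points (Y-flipped): 49.447,23.082 117.573,23.082 117.573,114.778 49.447,114.778.

Run 5: The run is open, so emit a `<polyline>` with points (Y-flipped): 150.518,119.918 23.007,106.779.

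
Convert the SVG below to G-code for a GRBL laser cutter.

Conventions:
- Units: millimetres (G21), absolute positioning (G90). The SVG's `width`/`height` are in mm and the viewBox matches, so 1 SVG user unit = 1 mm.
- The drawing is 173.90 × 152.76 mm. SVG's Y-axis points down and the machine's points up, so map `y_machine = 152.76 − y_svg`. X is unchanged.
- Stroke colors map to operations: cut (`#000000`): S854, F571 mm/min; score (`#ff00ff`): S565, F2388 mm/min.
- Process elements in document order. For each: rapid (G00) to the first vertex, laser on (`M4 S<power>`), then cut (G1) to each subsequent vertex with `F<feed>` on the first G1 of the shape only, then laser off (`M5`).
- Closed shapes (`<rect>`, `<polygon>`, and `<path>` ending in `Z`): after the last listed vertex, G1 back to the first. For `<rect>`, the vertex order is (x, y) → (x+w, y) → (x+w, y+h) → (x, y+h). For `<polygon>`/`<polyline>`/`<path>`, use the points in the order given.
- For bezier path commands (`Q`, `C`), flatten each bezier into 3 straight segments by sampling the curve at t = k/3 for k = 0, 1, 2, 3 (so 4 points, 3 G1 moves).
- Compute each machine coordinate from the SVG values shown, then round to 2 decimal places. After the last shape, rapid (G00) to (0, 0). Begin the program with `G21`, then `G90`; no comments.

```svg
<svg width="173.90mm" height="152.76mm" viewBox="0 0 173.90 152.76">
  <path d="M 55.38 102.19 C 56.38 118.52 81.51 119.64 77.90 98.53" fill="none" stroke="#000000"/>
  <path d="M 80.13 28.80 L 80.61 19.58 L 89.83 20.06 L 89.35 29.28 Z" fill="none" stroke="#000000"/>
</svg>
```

G21
G90
G00 X55.38 Y50.57
M4 S854
G1 X62.47 Y39.57 F571
G1 X73.89 Y40.27
G1 X77.90 Y54.23
M5
G00 X80.13 Y123.96
M4 S854
G1 X80.61 Y133.18 F571
G1 X89.83 Y132.70
G1 X89.35 Y123.48
G1 X80.13 Y123.96
M5
G00 X0.00 Y0.00

Since the viewBox matches the mm dimensions, user units are millimetres directly. The only transform is the Y-flip y_m = 152.76 − y_svg.

Shape 1 is a cubic bezier drawn with `<path>`. Its stroke #000000 means cut at S854, F571. After flipping Y the toolpath is (55.38,50.57) → (62.47,39.57) → (73.89,40.27) → (77.90,54.23).

Shape 2 is a regular polygon drawn with `<path>`. Its stroke #000000 means cut at S854, F571. After flipping Y the toolpath is (80.13,123.96) → (80.61,133.18) → (89.83,132.70) → (89.35,123.48) → (80.13,123.96), returning to the start.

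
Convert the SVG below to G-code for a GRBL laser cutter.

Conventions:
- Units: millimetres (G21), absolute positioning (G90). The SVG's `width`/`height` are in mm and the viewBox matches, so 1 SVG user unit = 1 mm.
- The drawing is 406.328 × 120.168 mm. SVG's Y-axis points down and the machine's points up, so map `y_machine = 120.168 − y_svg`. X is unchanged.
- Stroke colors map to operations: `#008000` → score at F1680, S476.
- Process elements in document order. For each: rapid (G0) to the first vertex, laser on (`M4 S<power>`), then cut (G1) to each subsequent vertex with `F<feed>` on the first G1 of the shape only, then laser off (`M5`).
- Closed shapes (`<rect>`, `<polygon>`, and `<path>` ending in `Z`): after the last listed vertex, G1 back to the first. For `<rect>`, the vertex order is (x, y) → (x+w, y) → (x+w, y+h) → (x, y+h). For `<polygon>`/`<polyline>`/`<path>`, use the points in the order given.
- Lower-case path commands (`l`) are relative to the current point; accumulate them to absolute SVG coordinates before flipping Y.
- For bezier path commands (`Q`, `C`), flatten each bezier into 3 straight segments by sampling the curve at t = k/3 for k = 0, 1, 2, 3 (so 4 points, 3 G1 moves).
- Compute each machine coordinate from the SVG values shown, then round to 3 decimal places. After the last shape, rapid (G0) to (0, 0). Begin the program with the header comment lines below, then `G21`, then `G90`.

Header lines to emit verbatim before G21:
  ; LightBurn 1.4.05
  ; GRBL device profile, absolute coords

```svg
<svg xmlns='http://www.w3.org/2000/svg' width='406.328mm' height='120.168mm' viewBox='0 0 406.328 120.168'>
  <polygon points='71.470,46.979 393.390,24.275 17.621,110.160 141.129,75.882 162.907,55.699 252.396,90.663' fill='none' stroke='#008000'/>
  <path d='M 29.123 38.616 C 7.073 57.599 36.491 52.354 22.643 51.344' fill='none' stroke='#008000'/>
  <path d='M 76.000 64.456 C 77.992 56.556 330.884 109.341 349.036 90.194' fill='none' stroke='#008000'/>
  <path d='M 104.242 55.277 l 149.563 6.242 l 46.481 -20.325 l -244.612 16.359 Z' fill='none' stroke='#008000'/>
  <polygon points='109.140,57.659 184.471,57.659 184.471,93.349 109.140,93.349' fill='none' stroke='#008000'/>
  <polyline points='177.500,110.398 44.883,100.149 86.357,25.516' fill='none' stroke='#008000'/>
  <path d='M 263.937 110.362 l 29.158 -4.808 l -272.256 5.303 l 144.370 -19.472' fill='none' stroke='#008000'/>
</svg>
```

1 u = 1 mm; y_m = 120.168 − y.

[1] `<polygon>` closed polygon, #008000→score S476 F1680: (71.470,73.189) → (393.390,95.893) → (17.621,10.008) → (141.129,44.286) → (162.907,64.469) → (252.396,29.505) → (71.470,73.189) (closed)

[2] `<path>` cubic bezier, #008000→score S476 F1680: (29.123,81.552) → (20.720,69.591) → (25.578,67.457) → (22.643,68.824)

[3] `<path>` cubic bezier, #008000→score S476 F1680: (76.000,55.712) → (143.639,48.295) → (270.624,29.893) → (349.036,29.974)

[4] `<path>` closed polygon, #008000→score S476 F1680: (104.242,64.891) → (253.805,58.649) → (300.286,78.974) → (55.674,62.615) → (104.242,64.891) (closed)

[5] `<polygon>` rectangle, #008000→score S476 F1680: (109.140,62.509) → (184.471,62.509) → (184.471,26.819) → (109.140,26.819) → (109.140,62.509) (closed)

[6] `<polyline>` open polyline, #008000→score S476 F1680: (177.500,9.770) → (44.883,20.019) → (86.357,94.652)

[7] `<path>` open polyline, #008000→score S476 F1680: (263.937,9.806) → (293.095,14.614) → (20.839,9.311) → (165.209,28.783)

; LightBurn 1.4.05
; GRBL device profile, absolute coords
G21
G90
G0 X71.470 Y73.189
M4 S476
G1 X393.390 Y95.893 F1680
G1 X17.621 Y10.008
G1 X141.129 Y44.286
G1 X162.907 Y64.469
G1 X252.396 Y29.505
G1 X71.470 Y73.189
M5
G0 X29.123 Y81.552
M4 S476
G1 X20.720 Y69.591 F1680
G1 X25.578 Y67.457
G1 X22.643 Y68.824
M5
G0 X76.000 Y55.712
M4 S476
G1 X143.639 Y48.295 F1680
G1 X270.624 Y29.893
G1 X349.036 Y29.974
M5
G0 X104.242 Y64.891
M4 S476
G1 X253.805 Y58.649 F1680
G1 X300.286 Y78.974
G1 X55.674 Y62.615
G1 X104.242 Y64.891
M5
G0 X109.140 Y62.509
M4 S476
G1 X184.471 Y62.509 F1680
G1 X184.471 Y26.819
G1 X109.140 Y26.819
G1 X109.140 Y62.509
M5
G0 X177.500 Y9.770
M4 S476
G1 X44.883 Y20.019 F1680
G1 X86.357 Y94.652
M5
G0 X263.937 Y9.806
M4 S476
G1 X293.095 Y14.614 F1680
G1 X20.839 Y9.311
G1 X165.209 Y28.783
M5
G0 X0.000 Y0.000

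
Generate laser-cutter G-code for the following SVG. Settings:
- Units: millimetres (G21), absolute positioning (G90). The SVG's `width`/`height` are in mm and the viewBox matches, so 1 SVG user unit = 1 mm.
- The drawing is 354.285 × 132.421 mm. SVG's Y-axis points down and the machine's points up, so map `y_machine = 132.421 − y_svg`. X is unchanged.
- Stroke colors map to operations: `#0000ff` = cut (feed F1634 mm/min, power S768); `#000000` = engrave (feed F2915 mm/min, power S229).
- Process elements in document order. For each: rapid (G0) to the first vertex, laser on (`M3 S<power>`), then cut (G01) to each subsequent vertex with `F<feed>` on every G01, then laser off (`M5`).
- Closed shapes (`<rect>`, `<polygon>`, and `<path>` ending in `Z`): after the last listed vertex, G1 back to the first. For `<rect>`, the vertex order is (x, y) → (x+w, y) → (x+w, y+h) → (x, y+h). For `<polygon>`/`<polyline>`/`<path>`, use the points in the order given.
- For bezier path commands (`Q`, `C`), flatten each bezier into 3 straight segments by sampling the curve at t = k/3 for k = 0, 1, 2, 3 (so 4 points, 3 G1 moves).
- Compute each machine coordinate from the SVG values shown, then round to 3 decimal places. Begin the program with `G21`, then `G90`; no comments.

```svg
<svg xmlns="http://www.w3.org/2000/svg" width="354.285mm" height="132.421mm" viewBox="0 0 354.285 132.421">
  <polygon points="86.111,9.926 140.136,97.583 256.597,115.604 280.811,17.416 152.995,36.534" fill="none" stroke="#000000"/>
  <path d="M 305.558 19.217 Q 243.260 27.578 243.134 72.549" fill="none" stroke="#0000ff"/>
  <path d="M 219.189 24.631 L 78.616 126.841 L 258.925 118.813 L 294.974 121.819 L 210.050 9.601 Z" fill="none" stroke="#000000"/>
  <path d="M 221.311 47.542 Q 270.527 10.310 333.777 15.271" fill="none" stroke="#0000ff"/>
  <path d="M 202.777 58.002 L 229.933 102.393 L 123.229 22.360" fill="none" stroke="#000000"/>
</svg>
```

G21
G90
G0 X86.111 Y122.495
M3 S229
G01 X140.136 Y34.838 F2915
G01 X256.597 Y16.817 F2915
G01 X280.811 Y115.005 F2915
G01 X152.995 Y95.887 F2915
G01 X86.111 Y122.495 F2915
M5
G0 X305.558 Y113.204
M3 S768
G01 X270.934 Y103.562 F1634
G01 X250.126 Y85.785 F1634
G01 X243.134 Y59.872 F1634
M5
G0 X219.189 Y107.790
M3 S229
G01 X78.616 Y5.580 F2915
G01 X258.925 Y13.608 F2915
G01 X294.974 Y10.602 F2915
G01 X210.050 Y122.820 F2915
G01 X219.189 Y107.790 F2915
M5
G0 X221.311 Y84.879
M3 S768
G01 X255.681 Y105.012 F1634
G01 X293.170 Y115.769 F1634
G01 X333.777 Y117.150 F1634
M5
G0 X202.777 Y74.419
M3 S229
G01 X229.933 Y30.028 F2915
G01 X123.229 Y110.061 F2915
M5

viewBox `0 0 354.285 132.421` with mm width/height → 1 unit = 1 mm. Flip: y_m = 132.421 − y_svg.

**Shape 1** — `<polygon>` closed polygon, stroke `#000000` → engrave (S229, F2915). Machine vertices: (86.111,122.495) → (140.136,34.838) → (256.597,16.817) → (280.811,115.005) → (152.995,95.887) → (86.111,122.495). Closed: final G1 returns to the first vertex.

**Shape 2** — `<path>` quadratic bezier, stroke `#0000ff` → cut (S768, F1634). Control points (SVG): P0=(305.558,19.217), P1=(243.260,27.578), P2=(243.134,72.549); sampled at t=k/3. Machine vertices: (305.558,113.204) → (270.934,103.562) → (250.126,85.785) → (243.134,59.872). Open path.

**Shape 3** — `<path>` closed polygon, stroke `#000000` → engrave (S229, F2915). Machine vertices: (219.189,107.790) → (78.616,5.580) → (258.925,13.608) → (294.974,10.602) → (210.050,122.820) → (219.189,107.790). Closed: final G1 returns to the first vertex.

**Shape 4** — `<path>` quadratic bezier, stroke `#0000ff` → cut (S768, F1634). Control points (SVG): P0=(221.311,47.542), P1=(270.527,10.310), P2=(333.777,15.271); sampled at t=k/3. Machine vertices: (221.311,84.879) → (255.681,105.012) → (293.170,115.769) → (333.777,117.150). Open path.

**Shape 5** — `<path>` open polyline, stroke `#000000` → engrave (S229, F2915). Machine vertices: (202.777,74.419) → (229.933,30.028) → (123.229,110.061). Open path.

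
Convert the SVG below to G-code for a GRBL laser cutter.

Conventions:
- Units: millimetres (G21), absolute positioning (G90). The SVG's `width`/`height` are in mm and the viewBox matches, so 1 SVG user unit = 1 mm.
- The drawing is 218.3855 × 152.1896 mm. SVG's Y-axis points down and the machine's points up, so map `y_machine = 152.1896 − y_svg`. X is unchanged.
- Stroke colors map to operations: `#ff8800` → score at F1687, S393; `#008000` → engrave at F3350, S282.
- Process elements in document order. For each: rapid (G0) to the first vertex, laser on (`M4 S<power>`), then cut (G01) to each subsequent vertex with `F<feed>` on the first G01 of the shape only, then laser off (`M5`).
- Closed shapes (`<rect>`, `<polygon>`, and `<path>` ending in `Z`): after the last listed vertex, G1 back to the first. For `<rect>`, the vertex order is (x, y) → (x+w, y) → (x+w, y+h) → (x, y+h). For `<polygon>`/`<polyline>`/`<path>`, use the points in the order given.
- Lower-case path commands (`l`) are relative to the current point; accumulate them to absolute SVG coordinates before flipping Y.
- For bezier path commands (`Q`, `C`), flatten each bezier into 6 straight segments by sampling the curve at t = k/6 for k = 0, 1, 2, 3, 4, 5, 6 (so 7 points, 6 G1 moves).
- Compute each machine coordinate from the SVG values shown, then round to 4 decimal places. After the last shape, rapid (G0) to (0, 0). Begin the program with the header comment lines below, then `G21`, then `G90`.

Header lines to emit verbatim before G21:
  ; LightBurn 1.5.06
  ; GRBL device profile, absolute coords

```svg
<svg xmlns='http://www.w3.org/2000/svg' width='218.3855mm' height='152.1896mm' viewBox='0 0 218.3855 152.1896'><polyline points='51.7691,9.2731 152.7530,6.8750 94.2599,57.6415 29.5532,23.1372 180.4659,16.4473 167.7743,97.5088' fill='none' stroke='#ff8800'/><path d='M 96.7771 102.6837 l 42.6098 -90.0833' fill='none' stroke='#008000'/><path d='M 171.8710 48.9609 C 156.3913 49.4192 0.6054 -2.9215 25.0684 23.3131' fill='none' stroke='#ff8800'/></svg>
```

1 u = 1 mm; y_m = 152.1896 − y.

[1] `<polyline>` open polyline, #ff8800→score S393 F1687: (51.7691,142.9165) → (152.7530,145.3146) → (94.2599,94.5481) → (29.5532,129.0524) → (180.4659,135.7423) → (167.7743,54.6808)

[2] `<path>` line segment, #008000→engrave S282 F3350: (96.7771,49.5059) → (139.3869,139.5892)

[3] `<path>` cubic bezier, #ff8800→score S393 F1687: (171.8710,103.2287) → (153.9230,106.7913) → (121.4950,115.5044) → (83.4912,125.7187) → (48.8160,133.7850) → (26.3736,136.0541) → (25.0684,128.8765)

; LightBurn 1.5.06
; GRBL device profile, absolute coords
G21
G90
G0 X51.7691 Y142.9165
M4 S393
G01 X152.7530 Y145.3146 F1687
G01 X94.2599 Y94.5481
G01 X29.5532 Y129.0524
G01 X180.4659 Y135.7423
G01 X167.7743 Y54.6808
M5
G0 X96.7771 Y49.5059
M4 S282
G01 X139.3869 Y139.5892 F3350
M5
G0 X171.8710 Y103.2287
M4 S393
G01 X153.9230 Y106.7913 F1687
G01 X121.4950 Y115.5044
G01 X83.4912 Y125.7187
G01 X48.8160 Y133.7850
G01 X26.3736 Y136.0541
G01 X25.0684 Y128.8765
M5
G0 X0.0000 Y0.0000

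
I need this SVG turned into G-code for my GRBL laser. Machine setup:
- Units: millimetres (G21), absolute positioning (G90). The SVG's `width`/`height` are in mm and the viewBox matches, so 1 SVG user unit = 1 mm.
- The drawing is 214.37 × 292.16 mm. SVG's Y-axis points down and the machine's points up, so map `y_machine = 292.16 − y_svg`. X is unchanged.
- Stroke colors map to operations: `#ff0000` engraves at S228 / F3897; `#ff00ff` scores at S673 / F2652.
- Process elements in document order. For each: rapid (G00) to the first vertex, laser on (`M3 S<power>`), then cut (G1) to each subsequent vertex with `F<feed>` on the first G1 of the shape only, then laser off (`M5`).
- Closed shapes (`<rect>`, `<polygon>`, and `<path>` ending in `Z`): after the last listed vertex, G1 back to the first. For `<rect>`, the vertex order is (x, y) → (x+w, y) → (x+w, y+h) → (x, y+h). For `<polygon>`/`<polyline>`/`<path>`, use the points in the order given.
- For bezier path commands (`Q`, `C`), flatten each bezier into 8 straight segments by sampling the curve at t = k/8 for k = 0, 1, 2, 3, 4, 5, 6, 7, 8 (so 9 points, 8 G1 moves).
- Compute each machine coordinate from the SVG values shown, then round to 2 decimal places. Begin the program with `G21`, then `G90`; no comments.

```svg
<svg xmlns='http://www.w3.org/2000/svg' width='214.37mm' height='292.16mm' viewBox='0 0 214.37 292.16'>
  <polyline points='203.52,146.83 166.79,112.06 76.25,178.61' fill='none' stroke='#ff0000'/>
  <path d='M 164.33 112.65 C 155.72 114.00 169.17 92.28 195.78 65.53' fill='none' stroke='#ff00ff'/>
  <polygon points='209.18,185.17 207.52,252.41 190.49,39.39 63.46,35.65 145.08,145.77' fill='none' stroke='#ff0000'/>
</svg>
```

G21
G90
G00 X203.52 Y145.33
M3 S228
G1 X166.79 Y180.10 F3897
G1 X76.25 Y113.55
M5
G00 X164.33 Y179.51
M3 S673
G1 X162.12 Y180.05 F2652
G1 X161.87 Y182.54
G1 X163.48 Y186.77
G1 X166.85 Y192.53
G1 X171.86 Y199.61
G1 X178.43 Y207.79
G1 X186.44 Y216.87
G1 X195.78 Y226.63
M5
G00 X209.18 Y106.99
M3 S228
G1 X207.52 Y39.75 F3897
G1 X190.49 Y252.77
G1 X63.46 Y256.51
G1 X145.08 Y146.39
G1 X209.18 Y106.99
M5

Since the viewBox matches the mm dimensions, user units are millimetres directly. The only transform is the Y-flip y_m = 292.16 − y_svg.

Shape 1 is a open polyline drawn with `<polyline>`. Its stroke #ff0000 means engrave at S228, F3897. After flipping Y the toolpath is (203.52,145.33) → (166.79,180.10) → (76.25,113.55).

Shape 2 is a cubic bezier drawn with `<path>`. Its stroke #ff00ff means score at S673, F2652. After flipping Y the toolpath is (164.33,179.51) → (162.12,180.05) → (161.87,182.54) → (163.48,186.77) → (166.85,192.53) → (171.86,199.61) → (178.43,207.79) → (186.44,216.87) → (195.78,226.63).

Shape 3 is a closed polygon drawn with `<polygon>`. Its stroke #ff0000 means engrave at S228, F3897. After flipping Y the toolpath is (209.18,106.99) → (207.52,39.75) → (190.49,252.77) → (63.46,256.51) → (145.08,146.39) → (209.18,106.99), returning to the start.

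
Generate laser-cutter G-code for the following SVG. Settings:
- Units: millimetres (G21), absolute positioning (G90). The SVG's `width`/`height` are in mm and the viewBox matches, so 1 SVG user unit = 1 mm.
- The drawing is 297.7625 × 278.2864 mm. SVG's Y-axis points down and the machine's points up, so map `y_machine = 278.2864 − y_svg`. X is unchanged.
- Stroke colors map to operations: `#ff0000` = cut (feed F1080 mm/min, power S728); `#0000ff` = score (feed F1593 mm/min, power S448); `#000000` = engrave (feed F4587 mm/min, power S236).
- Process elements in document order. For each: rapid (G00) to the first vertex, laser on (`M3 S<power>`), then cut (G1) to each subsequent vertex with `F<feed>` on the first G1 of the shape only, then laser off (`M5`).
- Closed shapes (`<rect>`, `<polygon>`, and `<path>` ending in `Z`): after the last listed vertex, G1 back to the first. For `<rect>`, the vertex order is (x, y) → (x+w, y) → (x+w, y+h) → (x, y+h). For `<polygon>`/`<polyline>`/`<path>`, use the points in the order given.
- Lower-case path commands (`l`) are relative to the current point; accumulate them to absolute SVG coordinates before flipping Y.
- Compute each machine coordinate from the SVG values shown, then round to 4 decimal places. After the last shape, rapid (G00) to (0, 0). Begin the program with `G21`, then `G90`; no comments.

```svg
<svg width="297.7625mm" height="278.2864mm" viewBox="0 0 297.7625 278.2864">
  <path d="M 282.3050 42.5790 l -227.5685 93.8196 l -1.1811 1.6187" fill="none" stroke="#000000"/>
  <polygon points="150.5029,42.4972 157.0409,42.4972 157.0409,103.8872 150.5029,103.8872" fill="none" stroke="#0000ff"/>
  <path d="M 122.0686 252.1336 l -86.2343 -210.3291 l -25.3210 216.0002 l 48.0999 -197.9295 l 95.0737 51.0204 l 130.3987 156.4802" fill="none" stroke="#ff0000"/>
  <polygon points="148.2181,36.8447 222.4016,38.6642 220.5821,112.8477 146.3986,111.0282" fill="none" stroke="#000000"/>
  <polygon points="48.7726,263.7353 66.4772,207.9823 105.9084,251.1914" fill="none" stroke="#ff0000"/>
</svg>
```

G21
G90
G00 X282.3050 Y235.7074
M3 S236
G1 X54.7365 Y141.8878 F4587
G1 X53.5554 Y140.2691
M5
G00 X150.5029 Y235.7892
M3 S448
G1 X157.0409 Y235.7892 F1593
G1 X157.0409 Y174.3992
G1 X150.5029 Y174.3992
G1 X150.5029 Y235.7892
M5
G00 X122.0686 Y26.1528
M3 S728
G1 X35.8343 Y236.4819 F1080
G1 X10.5133 Y20.4817
G1 X58.6132 Y218.4112
G1 X153.6869 Y167.3908
G1 X284.0856 Y10.9106
M5
G00 X148.2181 Y241.4417
M3 S236
G1 X222.4016 Y239.6222 F4587
G1 X220.5821 Y165.4387
G1 X146.3986 Y167.2582
G1 X148.2181 Y241.4417
M5
G00 X48.7726 Y14.5511
M3 S728
G1 X66.4772 Y70.3041 F1080
G1 X105.9084 Y27.0950
G1 X48.7726 Y14.5511
M5
G00 X0.0000 Y0.0000

viewBox `0 0 297.7625 278.2864` with mm width/height → 1 unit = 1 mm. Flip: y_m = 278.2864 − y_svg.

**Shape 1** — `<path>` open polyline, stroke `#000000` → engrave (S236, F4587). Machine vertices: (282.3050,235.7074) → (54.7365,141.8878) → (53.5554,140.2691). Open path.

**Shape 2** — `<polygon>` rectangle, stroke `#0000ff` → score (S448, F1593). Machine vertices: (150.5029,235.7892) → (157.0409,235.7892) → (157.0409,174.3992) → (150.5029,174.3992) → (150.5029,235.7892). Closed: final G1 returns to the first vertex.

**Shape 3** — `<path>` open polyline, stroke `#ff0000` → cut (S728, F1080). Machine vertices: (122.0686,26.1528) → (35.8343,236.4819) → (10.5133,20.4817) → (58.6132,218.4112) → (153.6869,167.3908) → (284.0856,10.9106). Open path.

**Shape 4** — `<polygon>` regular polygon, stroke `#000000` → engrave (S236, F4587). Machine vertices: (148.2181,241.4417) → (222.4016,239.6222) → (220.5821,165.4387) → (146.3986,167.2582) → (148.2181,241.4417). Closed: final G1 returns to the first vertex.

**Shape 5** — `<polygon>` regular polygon, stroke `#ff0000` → cut (S728, F1080). Machine vertices: (48.7726,14.5511) → (66.4772,70.3041) → (105.9084,27.0950) → (48.7726,14.5511). Closed: final G1 returns to the first vertex.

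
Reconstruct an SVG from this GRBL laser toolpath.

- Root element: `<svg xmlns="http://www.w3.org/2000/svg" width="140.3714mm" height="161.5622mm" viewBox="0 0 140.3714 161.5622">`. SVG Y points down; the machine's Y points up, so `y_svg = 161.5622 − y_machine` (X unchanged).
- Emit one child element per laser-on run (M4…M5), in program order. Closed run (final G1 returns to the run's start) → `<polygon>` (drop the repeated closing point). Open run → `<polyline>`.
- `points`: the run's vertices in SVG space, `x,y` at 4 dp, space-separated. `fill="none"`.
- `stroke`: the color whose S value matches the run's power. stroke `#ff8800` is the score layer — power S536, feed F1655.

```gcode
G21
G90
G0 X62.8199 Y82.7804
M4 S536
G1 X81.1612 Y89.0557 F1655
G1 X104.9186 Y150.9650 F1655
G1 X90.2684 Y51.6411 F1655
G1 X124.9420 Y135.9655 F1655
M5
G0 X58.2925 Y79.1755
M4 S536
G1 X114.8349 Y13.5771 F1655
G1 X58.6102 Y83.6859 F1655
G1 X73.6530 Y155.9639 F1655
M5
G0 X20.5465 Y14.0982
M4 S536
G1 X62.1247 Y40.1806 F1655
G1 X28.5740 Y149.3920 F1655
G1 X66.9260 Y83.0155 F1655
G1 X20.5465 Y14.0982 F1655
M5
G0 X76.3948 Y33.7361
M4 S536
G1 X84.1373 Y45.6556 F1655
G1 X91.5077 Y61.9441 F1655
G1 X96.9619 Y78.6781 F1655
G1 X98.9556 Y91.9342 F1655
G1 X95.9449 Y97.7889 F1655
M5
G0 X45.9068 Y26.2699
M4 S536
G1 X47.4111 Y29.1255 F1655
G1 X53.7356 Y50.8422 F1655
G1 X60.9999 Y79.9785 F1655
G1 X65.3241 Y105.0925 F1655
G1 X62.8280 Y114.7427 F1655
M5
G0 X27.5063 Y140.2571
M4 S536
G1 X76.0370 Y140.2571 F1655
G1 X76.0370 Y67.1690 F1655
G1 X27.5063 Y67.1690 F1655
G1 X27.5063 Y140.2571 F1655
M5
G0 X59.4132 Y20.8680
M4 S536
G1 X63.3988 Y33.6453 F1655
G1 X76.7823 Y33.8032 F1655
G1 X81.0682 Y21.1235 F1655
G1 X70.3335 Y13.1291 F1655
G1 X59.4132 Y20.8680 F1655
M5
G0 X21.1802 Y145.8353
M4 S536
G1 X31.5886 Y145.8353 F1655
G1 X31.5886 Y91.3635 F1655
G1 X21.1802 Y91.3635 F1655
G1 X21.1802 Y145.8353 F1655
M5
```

<svg xmlns="http://www.w3.org/2000/svg" width="140.3714mm" height="161.5622mm" viewBox="0 0 140.3714 161.5622">
  <polyline points="62.8199,78.7818 81.1612,72.5065 104.9186,10.5972 90.2684,109.9211 124.9420,25.5967" fill="none" stroke="#ff8800"/>
  <polyline points="58.2925,82.3867 114.8349,147.9851 58.6102,77.8763 73.6530,5.5983" fill="none" stroke="#ff8800"/>
  <polygon points="20.5465,147.4640 62.1247,121.3816 28.5740,12.1702 66.9260,78.5467" fill="none" stroke="#ff8800"/>
  <polyline points="76.3948,127.8261 84.1373,115.9066 91.5077,99.6181 96.9619,82.8841 98.9556,69.6280 95.9449,63.7733" fill="none" stroke="#ff8800"/>
  <polyline points="45.9068,135.2923 47.4111,132.4367 53.7356,110.7200 60.9999,81.5837 65.3241,56.4697 62.8280,46.8195" fill="none" stroke="#ff8800"/>
  <polygon points="27.5063,21.3051 76.0370,21.3051 76.0370,94.3932 27.5063,94.3932" fill="none" stroke="#ff8800"/>
  <polygon points="59.4132,140.6942 63.3988,127.9169 76.7823,127.7590 81.0682,140.4387 70.3335,148.4331" fill="none" stroke="#ff8800"/>
  <polygon points="21.1802,15.7269 31.5886,15.7269 31.5886,70.1987 21.1802,70.1987" fill="none" stroke="#ff8800"/>
</svg>

y_svg = 161.5622 − y_m. Every run uses S536, so all elements get stroke `#ff8800` (score).

[1] open run; points: 62.8199,78.7818 81.1612,72.5065 104.9186,10.5972 90.2684,109.9211 124.9420,25.5967

[2] open run; points: 58.2925,82.3867 114.8349,147.9851 58.6102,77.8763 73.6530,5.5983

[3] closed run; points: 20.5465,147.4640 62.1247,121.3816 28.5740,12.1702 66.9260,78.5467

[4] open run; points: 76.3948,127.8261 84.1373,115.9066 91.5077,99.6181 96.9619,82.8841 98.9556,69.6280 95.9449,63.7733

[5] open run; points: 45.9068,135.2923 47.4111,132.4367 53.7356,110.7200 60.9999,81.5837 65.3241,56.4697 62.8280,46.8195

[6] closed run; points: 27.5063,21.3051 76.0370,21.3051 76.0370,94.3932 27.5063,94.3932

[7] closed run; points: 59.4132,140.6942 63.3988,127.9169 76.7823,127.7590 81.0682,140.4387 70.3335,148.4331

[8] closed run; points: 21.1802,15.7269 31.5886,15.7269 31.5886,70.1987 21.1802,70.1987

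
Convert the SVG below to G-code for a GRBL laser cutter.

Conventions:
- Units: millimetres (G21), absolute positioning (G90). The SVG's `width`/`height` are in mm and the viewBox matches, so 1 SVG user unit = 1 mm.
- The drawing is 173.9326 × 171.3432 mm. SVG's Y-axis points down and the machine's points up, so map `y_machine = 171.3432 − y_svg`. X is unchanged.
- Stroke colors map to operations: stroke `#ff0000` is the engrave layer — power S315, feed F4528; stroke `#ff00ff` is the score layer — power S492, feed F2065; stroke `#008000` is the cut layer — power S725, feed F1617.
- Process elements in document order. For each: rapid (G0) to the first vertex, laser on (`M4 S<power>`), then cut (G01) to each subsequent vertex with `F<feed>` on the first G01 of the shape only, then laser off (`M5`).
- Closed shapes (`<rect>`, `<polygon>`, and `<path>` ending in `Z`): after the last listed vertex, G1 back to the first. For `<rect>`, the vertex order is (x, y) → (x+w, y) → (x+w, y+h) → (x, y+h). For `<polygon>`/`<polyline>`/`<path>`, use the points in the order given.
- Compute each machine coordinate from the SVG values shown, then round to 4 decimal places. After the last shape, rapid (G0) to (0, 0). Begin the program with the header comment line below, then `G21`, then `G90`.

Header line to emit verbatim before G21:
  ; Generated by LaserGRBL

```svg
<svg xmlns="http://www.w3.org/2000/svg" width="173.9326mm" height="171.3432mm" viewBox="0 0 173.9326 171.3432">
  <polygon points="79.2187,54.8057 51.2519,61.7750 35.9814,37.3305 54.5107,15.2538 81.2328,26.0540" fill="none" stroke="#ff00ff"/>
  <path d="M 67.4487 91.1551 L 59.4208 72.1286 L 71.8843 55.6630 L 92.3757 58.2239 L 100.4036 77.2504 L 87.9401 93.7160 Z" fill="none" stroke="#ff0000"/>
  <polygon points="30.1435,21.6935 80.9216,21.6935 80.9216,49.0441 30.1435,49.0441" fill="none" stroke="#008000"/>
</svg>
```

viewBox `0 0 173.9326 171.3432` with mm width/height → 1 unit = 1 mm. Flip: y_m = 171.3432 − y_svg.

**Shape 1** — `<polygon>` regular polygon, stroke `#ff00ff` → score (S492, F2065). Machine vertices: (79.2187,116.5375) → (51.2519,109.5682) → (35.9814,134.0127) → (54.5107,156.0894) → (81.2328,145.2892) → (79.2187,116.5375). Closed: final G1 returns to the first vertex.

**Shape 2** — `<path>` regular polygon, stroke `#ff0000` → engrave (S315, F4528). Machine vertices: (67.4487,80.1881) → (59.4208,99.2146) → (71.8843,115.6802) → (92.3757,113.1193) → (100.4036,94.0928) → (87.9401,77.6272) → (67.4487,80.1881). Closed: final G1 returns to the first vertex.

**Shape 3** — `<polygon>` rectangle, stroke `#008000` → cut (S725, F1617). Machine vertices: (30.1435,149.6497) → (80.9216,149.6497) → (80.9216,122.2991) → (30.1435,122.2991) → (30.1435,149.6497). Closed: final G1 returns to the first vertex.

; Generated by LaserGRBL
G21
G90
G0 X79.2187 Y116.5375
M4 S492
G01 X51.2519 Y109.5682 F2065
G01 X35.9814 Y134.0127
G01 X54.5107 Y156.0894
G01 X81.2328 Y145.2892
G01 X79.2187 Y116.5375
M5
G0 X67.4487 Y80.1881
M4 S315
G01 X59.4208 Y99.2146 F4528
G01 X71.8843 Y115.6802
G01 X92.3757 Y113.1193
G01 X100.4036 Y94.0928
G01 X87.9401 Y77.6272
G01 X67.4487 Y80.1881
M5
G0 X30.1435 Y149.6497
M4 S725
G01 X80.9216 Y149.6497 F1617
G01 X80.9216 Y122.2991
G01 X30.1435 Y122.2991
G01 X30.1435 Y149.6497
M5
G0 X0.0000 Y0.0000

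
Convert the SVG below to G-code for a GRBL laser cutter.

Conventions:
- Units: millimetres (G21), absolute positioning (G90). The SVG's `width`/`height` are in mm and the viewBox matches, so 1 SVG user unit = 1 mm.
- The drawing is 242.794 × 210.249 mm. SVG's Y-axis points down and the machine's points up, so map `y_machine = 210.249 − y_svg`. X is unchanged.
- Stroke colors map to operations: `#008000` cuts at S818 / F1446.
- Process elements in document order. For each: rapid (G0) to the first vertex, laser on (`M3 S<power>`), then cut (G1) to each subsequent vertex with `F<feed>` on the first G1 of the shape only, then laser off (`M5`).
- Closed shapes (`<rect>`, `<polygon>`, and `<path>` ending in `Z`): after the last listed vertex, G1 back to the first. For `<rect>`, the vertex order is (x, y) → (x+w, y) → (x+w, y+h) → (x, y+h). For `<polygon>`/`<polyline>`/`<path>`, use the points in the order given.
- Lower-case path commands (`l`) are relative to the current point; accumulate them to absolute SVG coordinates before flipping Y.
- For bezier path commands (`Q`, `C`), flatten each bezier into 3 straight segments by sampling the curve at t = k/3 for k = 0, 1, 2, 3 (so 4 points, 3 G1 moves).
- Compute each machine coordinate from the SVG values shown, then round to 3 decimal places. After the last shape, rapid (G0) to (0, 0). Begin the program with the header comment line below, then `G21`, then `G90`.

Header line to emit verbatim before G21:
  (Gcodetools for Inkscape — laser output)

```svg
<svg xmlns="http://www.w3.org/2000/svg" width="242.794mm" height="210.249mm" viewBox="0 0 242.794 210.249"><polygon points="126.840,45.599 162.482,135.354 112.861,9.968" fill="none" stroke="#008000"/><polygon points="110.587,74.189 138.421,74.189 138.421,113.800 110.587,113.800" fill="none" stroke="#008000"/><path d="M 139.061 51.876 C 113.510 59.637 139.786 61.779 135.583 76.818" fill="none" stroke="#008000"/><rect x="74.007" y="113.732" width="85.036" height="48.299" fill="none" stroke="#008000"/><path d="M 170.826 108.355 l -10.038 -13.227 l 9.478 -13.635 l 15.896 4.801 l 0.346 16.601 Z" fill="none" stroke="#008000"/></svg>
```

viewBox `0 0 242.794 210.249` with mm width/height → 1 unit = 1 mm. Flip: y_m = 210.249 − y_svg.

**Shape 1** — `<polygon>` closed polygon, stroke `#008000` → cut (S818, F1446). Machine vertices: (126.840,164.650) → (162.482,74.895) → (112.861,200.281) → (126.840,164.650). Closed: final G1 returns to the first vertex.

**Shape 2** — `<polygon>` rectangle, stroke `#008000` → cut (S818, F1446). Machine vertices: (110.587,136.060) → (138.421,136.060) → (138.421,96.449) → (110.587,96.449) → (110.587,136.060). Closed: final G1 returns to the first vertex.

**Shape 3** — `<path>` cubic bezier, stroke `#008000` → cut (S818, F1446). Control points (SVG): P0=(139.061,51.876), P1=(113.510,59.637), P2=(139.786,61.779), P3=(135.583,76.818); sampled at t=k/3. Machine vertices: (139.061,158.373) → (127.737,151.799) → (132.675,144.857) → (135.583,133.431). Open path.

**Shape 4** — `<rect>` rectangle, stroke `#008000` → cut (S818, F1446). Machine vertices: (74.007,96.517) → (159.043,96.517) → (159.043,48.218) → (74.007,48.218) → (74.007,96.517). Closed: final G1 returns to the first vertex.

**Shape 5** — `<path>` regular polygon, stroke `#008000` → cut (S818, F1446). Machine vertices: (170.826,101.894) → (160.788,115.121) → (170.266,128.756) → (186.162,123.955) → (186.508,107.354) → (170.826,101.894). Closed: final G1 returns to the first vertex.

(Gcodetools for Inkscape — laser output)
G21
G90
G0 X126.840 Y164.650
M3 S818
G1 X162.482 Y74.895 F1446
G1 X112.861 Y200.281
G1 X126.840 Y164.650
M5
G0 X110.587 Y136.060
M3 S818
G1 X138.421 Y136.060 F1446
G1 X138.421 Y96.449
G1 X110.587 Y96.449
G1 X110.587 Y136.060
M5
G0 X139.061 Y158.373
M3 S818
G1 X127.737 Y151.799 F1446
G1 X132.675 Y144.857
G1 X135.583 Y133.431
M5
G0 X74.007 Y96.517
M3 S818
G1 X159.043 Y96.517 F1446
G1 X159.043 Y48.218
G1 X74.007 Y48.218
G1 X74.007 Y96.517
M5
G0 X170.826 Y101.894
M3 S818
G1 X160.788 Y115.121 F1446
G1 X170.266 Y128.756
G1 X186.162 Y123.955
G1 X186.508 Y107.354
G1 X170.826 Y101.894
M5
G0 X0.000 Y0.000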